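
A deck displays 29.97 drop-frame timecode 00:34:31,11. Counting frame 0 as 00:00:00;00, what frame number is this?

As if non-drop at 30 labels/s: (0 × 3600 + 34 × 60 + 31) × 30 + 11 = 62141.
Minute boundaries passed: 34; those not divisible by 10: 34 − 3 = 31; dropped labels = 2 × 31 = 62.
Actual frame index = 62141 − 62 = 62079.

62079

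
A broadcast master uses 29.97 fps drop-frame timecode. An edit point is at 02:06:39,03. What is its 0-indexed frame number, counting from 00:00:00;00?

227745

As if non-drop at 30 labels/s: (2 × 3600 + 6 × 60 + 39) × 30 + 3 = 227973.
Minute boundaries passed: 126; those not divisible by 10: 126 − 12 = 114; dropped labels = 2 × 114 = 228.
Actual frame index = 227973 − 228 = 227745.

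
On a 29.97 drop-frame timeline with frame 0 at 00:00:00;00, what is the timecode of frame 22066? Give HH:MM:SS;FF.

00:12:16;08

Each 10-minute DF block holds 10 × 60 × 30 − 9 × 2 = 17982 frames. 22066 ÷ 17982 → 1 full block, remainder 4084.
Within the partial block the first minute is 1800 frames and each further minute 1798, so 2 further minute boundaries passed. Total skipped labels = 18 × 1 + 2 × 2 = 22.
Non-drop label index = 22066 + 22 = 22088; at 30 labels/s that is 00:12:16:08, i.e. DF 00:12:16;08.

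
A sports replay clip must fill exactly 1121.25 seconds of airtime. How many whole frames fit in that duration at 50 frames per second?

56062 frames

Frames = 1121.25 × 50 = 112125/2 ≈ 56062.5000.
Complete frames: 56062.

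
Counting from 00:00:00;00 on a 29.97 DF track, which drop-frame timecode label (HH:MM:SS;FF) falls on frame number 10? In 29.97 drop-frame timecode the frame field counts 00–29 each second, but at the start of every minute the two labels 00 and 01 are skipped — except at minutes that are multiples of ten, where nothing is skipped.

00:00:00;10

Ten DF minutes hold 17982 frames, so frame 10 lies in block 0 (frames 0–17981) with 10 frames into that block.
The block's first minute is 1800 frames and the rest 1798 each; 10 frames reaches minute 0, so 0 × 18 + 0 × 2 = 0 labels have been skipped so far.
Adding those back, label number 10 + 0 = 10 at 30 labels/s is 0 s + 10 f = 0 h 0 min 0 s frame 10, i.e. 00:00:00;10.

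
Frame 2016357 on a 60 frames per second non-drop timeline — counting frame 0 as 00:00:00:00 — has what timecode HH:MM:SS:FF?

09:20:05:57

2016357 ÷ 60 = 33605 full seconds, remainder 57 frames.
33605 s = 9 h 20 min 5 s.
Timecode: 09:20:05:57.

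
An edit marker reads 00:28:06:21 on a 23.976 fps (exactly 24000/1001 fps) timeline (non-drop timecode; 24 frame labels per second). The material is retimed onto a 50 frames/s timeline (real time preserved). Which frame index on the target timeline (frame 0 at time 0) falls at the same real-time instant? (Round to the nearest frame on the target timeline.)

Source frame index: (0×3600 + 28×60 + 6) × 24 + 21 = 40485.
Real time: 40485 / (24000/1001) = 2701699/1600 s.
Target frame: (2701699/1600) × (50) = 2701699/32 ≈ 84428.094 → 84428.

frame 84428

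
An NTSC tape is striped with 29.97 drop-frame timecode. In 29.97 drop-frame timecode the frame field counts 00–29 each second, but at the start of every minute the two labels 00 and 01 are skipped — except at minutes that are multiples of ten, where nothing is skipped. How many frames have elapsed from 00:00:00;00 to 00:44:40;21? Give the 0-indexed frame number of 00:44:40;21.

As if non-drop at 30 labels/s: (0 × 3600 + 44 × 60 + 40) × 30 + 21 = 80421.
Minute boundaries passed: 44; those not divisible by 10: 44 − 4 = 40; dropped labels = 2 × 40 = 80.
Actual frame index = 80421 − 80 = 80341.

80341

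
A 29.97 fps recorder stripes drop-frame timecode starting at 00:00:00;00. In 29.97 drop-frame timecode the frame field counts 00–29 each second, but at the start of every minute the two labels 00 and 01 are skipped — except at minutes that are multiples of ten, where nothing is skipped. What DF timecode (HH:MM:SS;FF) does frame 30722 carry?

Ten DF minutes hold 17982 frames, so frame 30722 lies in block 1 (frames 17982–35963) with 12740 frames into that block.
The block's first minute is 1800 frames and the rest 1798 each; 12740 frames reaches minute 7, so 1 × 18 + 7 × 2 = 32 labels have been skipped so far.
Adding those back, label number 30722 + 32 = 30754 at 30 labels/s is 1025 s + 4 f = 0 h 17 min 5 s frame 4, i.e. 00:17:05;04.

00:17:05;04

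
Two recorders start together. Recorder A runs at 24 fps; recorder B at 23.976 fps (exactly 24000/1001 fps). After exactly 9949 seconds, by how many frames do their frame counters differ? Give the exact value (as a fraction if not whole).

A emits 24 × 9949 = 238776 frames; B emits 24000/1001 × 9949 = 238776000/1001.
Difference = 238776/1001 frames (≈ 238.5375); B is behind A.

238776/1001 frames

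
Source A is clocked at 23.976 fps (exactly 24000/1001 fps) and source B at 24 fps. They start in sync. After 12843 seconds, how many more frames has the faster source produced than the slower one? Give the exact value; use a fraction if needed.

A emits 24000/1001 × 12843 = 308232000/1001 frames; B emits 24 × 12843 = 308232.
Difference = 308232/1001 frames (≈ 307.9241); B is ahead of A.

308232/1001 frames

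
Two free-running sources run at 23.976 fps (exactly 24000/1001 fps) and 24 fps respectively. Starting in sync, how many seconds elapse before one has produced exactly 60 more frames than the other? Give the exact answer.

2502.5 seconds

The gap grows by |24 − 24000/1001| = 24/1001 frames per second.
Time for a 60-frame gap: 60 ÷ (24/1001) = 2502.5 s.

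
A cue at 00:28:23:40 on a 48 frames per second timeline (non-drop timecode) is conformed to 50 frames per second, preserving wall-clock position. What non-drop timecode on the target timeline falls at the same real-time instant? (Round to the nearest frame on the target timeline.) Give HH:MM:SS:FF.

00:28:23:42

Source frame index: (0×3600 + 28×60 + 23) × 48 + 40 = 81784.
Real time: 81784 / (48) = 10223/6 s.
Target frame: (10223/6) × (50) = 255575/3 ≈ 85191.667 → 85192.
At 50 labels/s: frame 85192 → 00:28:23:42.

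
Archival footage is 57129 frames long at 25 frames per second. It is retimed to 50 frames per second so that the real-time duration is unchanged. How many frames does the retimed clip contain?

114258 frames

Frames at target rate = 57129 × (50) / (25) = 114258.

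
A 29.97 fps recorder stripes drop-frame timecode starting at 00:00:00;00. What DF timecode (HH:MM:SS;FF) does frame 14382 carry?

00:07:59;26

Each 10-minute DF block holds 10 × 60 × 30 − 9 × 2 = 17982 frames. 14382 ÷ 17982 → 0 full blocks, remainder 14382.
Within the partial block the first minute is 1800 frames and each further minute 1798, so 7 further minute boundaries passed. Total skipped labels = 18 × 0 + 2 × 7 = 14.
Non-drop label index = 14382 + 14 = 14396; at 30 labels/s that is 00:07:59:26, i.e. DF 00:07:59;26.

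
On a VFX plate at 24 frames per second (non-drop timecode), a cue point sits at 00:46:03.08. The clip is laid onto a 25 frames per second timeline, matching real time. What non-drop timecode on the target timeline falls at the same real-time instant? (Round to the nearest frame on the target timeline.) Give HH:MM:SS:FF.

00:46:03:08

Source frame index: (0×3600 + 46×60 + 3) × 24 + 8 = 66320.
Real time: 66320 / (24) = 8290/3 s.
Target frame: (8290/3) × (25) = 207250/3 ≈ 69083.333 → 69083.
At 25 labels/s: frame 69083 → 00:46:03:08.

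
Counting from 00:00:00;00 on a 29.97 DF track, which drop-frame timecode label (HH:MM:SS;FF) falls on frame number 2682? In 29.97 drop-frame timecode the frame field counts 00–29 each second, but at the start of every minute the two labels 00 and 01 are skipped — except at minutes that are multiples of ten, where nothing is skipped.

Ten DF minutes hold 17982 frames, so frame 2682 lies in block 0 (frames 0–17981) with 2682 frames into that block.
The block's first minute is 1800 frames and the rest 1798 each; 2682 frames reaches minute 1, so 0 × 18 + 1 × 2 = 2 labels have been skipped so far.
Adding those back, label number 2682 + 2 = 2684 at 30 labels/s is 89 s + 14 f = 0 h 1 min 29 s frame 14, i.e. 00:01:29;14.

00:01:29;14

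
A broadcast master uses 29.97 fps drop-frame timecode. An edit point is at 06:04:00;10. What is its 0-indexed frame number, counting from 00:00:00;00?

As if non-drop at 30 labels/s: (6 × 3600 + 4 × 60 + 0) × 30 + 10 = 655210.
Minute boundaries passed: 364; those not divisible by 10: 364 − 36 = 328; dropped labels = 2 × 328 = 656.
Actual frame index = 655210 − 656 = 654554.

654554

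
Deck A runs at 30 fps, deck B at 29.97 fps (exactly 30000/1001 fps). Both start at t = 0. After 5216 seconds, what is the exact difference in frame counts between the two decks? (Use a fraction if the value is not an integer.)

A emits 30 × 5216 = 156480 frames; B emits 30000/1001 × 5216 = 156480000/1001.
Difference = 156480/1001 frames (≈ 156.3237); B is behind A.

156480/1001 frames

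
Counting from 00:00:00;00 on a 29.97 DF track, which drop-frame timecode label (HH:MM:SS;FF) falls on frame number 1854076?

17:11:04;12

Each 10-minute DF block holds 10 × 60 × 30 − 9 × 2 = 17982 frames. 1854076 ÷ 17982 → 103 full blocks, remainder 1930.
Within the partial block the first minute is 1800 frames and each further minute 1798, so 1 further minute boundary passed. Total skipped labels = 18 × 103 + 2 × 1 = 1856.
Non-drop label index = 1854076 + 1856 = 1855932; at 30 labels/s that is 17:11:04:12, i.e. DF 17:11:04;12.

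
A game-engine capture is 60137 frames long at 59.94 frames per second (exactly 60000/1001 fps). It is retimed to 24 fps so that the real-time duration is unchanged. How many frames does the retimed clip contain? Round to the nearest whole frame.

Frames at target rate = 60137 × (24) / (60000/1001) = 60197137/2500 ≈ 24078.855.
Nearest whole frame: 24079.

24079 frames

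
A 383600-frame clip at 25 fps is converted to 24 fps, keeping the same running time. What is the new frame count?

Target frames = source frames × (target rate / source rate) = 383600 × (24)/(25) = 383600 × 24/25 = 368256.

368256 frames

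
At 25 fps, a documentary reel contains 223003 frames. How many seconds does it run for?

Running time = 223003 / (25) = 8920.12 s.

8920.12 seconds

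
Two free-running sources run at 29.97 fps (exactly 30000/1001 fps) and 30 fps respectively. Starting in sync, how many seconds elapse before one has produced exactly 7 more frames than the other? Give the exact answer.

The gap grows by |30 − 30000/1001| = 30/1001 frames per second.
Time for a 7-frame gap: 7 ÷ (30/1001) = 7007/30 s.

7007/30 seconds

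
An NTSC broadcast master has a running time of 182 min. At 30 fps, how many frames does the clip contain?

327600 frames

182 min = 10920 s.
Frames = 10920 × 30 = 327600.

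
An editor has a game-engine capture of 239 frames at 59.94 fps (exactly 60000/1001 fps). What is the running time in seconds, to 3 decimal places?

3.987 seconds

Running time = 239 × 1001/60000 = 239239/60000 s ≈ 3.987 s.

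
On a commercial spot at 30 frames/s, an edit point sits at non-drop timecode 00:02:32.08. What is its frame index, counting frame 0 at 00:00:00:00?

4568

Total seconds to the label: (0 × 3600 + 2 × 60 + 32) = 152.
Frame index = 152 × 30 + 8 = 4568.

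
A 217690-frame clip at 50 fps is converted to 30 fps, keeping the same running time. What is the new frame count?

130614 frames

Target frames = source frames × (target rate / source rate) = 217690 × (30)/(50) = 217690 × 3/5 = 130614.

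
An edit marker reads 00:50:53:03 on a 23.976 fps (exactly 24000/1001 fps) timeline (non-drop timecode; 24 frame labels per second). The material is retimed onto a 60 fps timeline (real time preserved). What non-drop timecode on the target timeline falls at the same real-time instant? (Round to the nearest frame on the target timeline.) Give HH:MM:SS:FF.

00:50:56:11

Source frame index: (0×3600 + 50×60 + 53) × 24 + 3 = 73275.
Real time: 73275 / (24000/1001) = 977977/320 s.
Target frame: (977977/320) × (60) = 2933931/16 ≈ 183370.688 → 183371.
At 60 labels/s: frame 183371 → 00:50:56:11.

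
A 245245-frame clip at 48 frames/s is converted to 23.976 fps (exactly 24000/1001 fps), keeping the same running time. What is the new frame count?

Target frames = source frames × (target rate / source rate) = 245245 × (24000/1001)/(48) = 245245 × 500/1001 = 122500.

122500 frames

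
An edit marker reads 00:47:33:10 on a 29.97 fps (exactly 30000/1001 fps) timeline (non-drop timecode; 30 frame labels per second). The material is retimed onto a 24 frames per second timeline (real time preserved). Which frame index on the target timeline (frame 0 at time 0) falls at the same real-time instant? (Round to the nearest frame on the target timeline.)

frame 68548

Source frame index: (0×3600 + 47×60 + 33) × 30 + 10 = 85600.
Real time: 85600 / (30000/1001) = 214214/75 s.
Target frame: (214214/75) × (24) = 1713712/25 ≈ 68548.480 → 68548.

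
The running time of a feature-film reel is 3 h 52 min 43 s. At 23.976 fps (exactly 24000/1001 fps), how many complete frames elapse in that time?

334777 frames

3 h 52 min 43 s = 13963 s.
Frames = 13963 × 24000/1001 = 335112000/1001 ≈ 334777.2228.
Complete frames: 334777.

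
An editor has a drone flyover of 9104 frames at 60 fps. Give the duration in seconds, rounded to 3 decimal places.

151.733 seconds

Running time = 9104 × 1/60 = 2276/15 s ≈ 151.733 s.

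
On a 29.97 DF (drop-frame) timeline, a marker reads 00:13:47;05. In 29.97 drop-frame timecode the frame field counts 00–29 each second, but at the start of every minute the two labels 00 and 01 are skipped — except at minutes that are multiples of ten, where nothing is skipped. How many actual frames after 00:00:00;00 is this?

As if non-drop at 30 labels/s: (0 × 3600 + 13 × 60 + 47) × 30 + 5 = 24815.
Minute boundaries passed: 13; those not divisible by 10: 13 − 1 = 12; dropped labels = 2 × 12 = 24.
Actual frame index = 24815 − 24 = 24791.

24791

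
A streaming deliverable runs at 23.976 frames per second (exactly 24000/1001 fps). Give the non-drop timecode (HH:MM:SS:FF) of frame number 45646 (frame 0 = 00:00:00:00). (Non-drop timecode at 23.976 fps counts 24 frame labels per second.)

45646 ÷ 24 = 1901 full seconds, remainder 22 frames.
1901 s = 0 h 31 min 41 s.
Timecode: 00:31:41:22.

00:31:41:22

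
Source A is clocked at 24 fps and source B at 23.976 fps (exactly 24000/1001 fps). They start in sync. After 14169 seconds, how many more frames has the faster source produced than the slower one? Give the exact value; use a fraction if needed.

340056/1001 frames

A emits 24 × 14169 = 340056 frames; B emits 24000/1001 × 14169 = 340056000/1001.
Difference = 340056/1001 frames (≈ 339.7163); B is behind A.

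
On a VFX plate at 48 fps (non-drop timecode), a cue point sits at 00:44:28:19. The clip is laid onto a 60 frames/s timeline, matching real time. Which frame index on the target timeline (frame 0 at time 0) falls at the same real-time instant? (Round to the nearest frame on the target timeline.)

Source frame index: (0×3600 + 44×60 + 28) × 48 + 19 = 128083.
Real time: 128083 / (48) = 128083/48 s.
Target frame: (128083/48) × (60) = 640415/4 ≈ 160103.750 → 160104.

frame 160104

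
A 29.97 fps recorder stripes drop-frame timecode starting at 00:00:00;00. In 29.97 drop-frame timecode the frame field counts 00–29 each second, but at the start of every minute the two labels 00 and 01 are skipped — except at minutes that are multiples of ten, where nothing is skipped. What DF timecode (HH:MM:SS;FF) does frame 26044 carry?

00:14:29;00

Each 10-minute DF block holds 10 × 60 × 30 − 9 × 2 = 17982 frames. 26044 ÷ 17982 → 1 full block, remainder 8062.
Within the partial block the first minute is 1800 frames and each further minute 1798, so 4 further minute boundaries passed. Total skipped labels = 18 × 1 + 2 × 4 = 26.
Non-drop label index = 26044 + 26 = 26070; at 30 labels/s that is 00:14:29:00, i.e. DF 00:14:29;00.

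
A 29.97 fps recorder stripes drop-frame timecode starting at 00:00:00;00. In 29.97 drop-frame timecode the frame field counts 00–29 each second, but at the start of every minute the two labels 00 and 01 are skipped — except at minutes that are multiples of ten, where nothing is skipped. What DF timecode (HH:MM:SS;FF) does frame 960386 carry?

08:54:04;28

Ten DF minutes hold 17982 frames, so frame 960386 lies in block 53 (frames 953046–971027) with 7340 frames into that block.
The block's first minute is 1800 frames and the rest 1798 each; 7340 frames reaches minute 4, so 53 × 18 + 4 × 2 = 962 labels have been skipped so far.
Adding those back, label number 960386 + 962 = 961348 at 30 labels/s is 32044 s + 28 f = 8 h 54 min 4 s frame 28, i.e. 08:54:04;28.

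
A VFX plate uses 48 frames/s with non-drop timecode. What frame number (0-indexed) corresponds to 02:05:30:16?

361456

Total seconds to the label: (2 × 3600 + 5 × 60 + 30) = 7530.
Frame index = 7530 × 48 + 16 = 361456.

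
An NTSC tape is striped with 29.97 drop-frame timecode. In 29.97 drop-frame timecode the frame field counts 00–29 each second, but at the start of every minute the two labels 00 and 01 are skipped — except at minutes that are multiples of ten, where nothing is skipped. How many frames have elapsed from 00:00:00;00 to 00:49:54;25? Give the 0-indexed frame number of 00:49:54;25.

89755

Complete 10-minute blocks: 4, each 17982 frames → 71928.
Remaining 9 whole minutes in the current block: 1800 + 8 × 1798 = 16184 frames.
Within the current minute: 54 × 30 + 25 − 2 = 1643 (labels ;00/;01 skipped at this minute). Total = 71928 + 16184 + 1643 = 89755.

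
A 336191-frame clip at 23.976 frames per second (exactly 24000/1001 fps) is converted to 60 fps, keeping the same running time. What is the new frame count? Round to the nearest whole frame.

841318 frames

Frames at target rate = 336191 × (60) / (24000/1001) = 336527191/400 ≈ 841317.978.
Nearest whole frame: 841318.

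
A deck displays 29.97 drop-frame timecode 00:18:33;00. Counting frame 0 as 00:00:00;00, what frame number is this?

33356

Complete 10-minute blocks: 1, each 17982 frames → 17982.
Remaining 8 whole minutes in the current block: 1800 + 7 × 1798 = 14386 frames.
Within the current minute: 33 × 30 + 0 − 2 = 988 (labels ;00/;01 skipped at this minute). Total = 17982 + 14386 + 988 = 33356.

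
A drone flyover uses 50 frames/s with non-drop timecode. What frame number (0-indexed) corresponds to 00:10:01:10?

Total seconds to the label: (0 × 3600 + 10 × 60 + 1) = 601.
Frame index = 601 × 50 + 10 = 30060.

frame 30060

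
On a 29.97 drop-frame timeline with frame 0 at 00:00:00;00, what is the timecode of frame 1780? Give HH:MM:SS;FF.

00:00:59;10

Ten DF minutes hold 17982 frames, so frame 1780 lies in block 0 (frames 0–17981) with 1780 frames into that block.
The block's first minute is 1800 frames and the rest 1798 each; 1780 frames reaches minute 0, so 0 × 18 + 0 × 2 = 0 labels have been skipped so far.
Adding those back, label number 1780 + 0 = 1780 at 30 labels/s is 59 s + 10 f = 0 h 0 min 59 s frame 10, i.e. 00:00:59;10.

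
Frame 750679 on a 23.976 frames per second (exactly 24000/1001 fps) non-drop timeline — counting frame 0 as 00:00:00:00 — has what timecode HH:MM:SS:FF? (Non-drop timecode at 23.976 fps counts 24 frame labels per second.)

750679 ÷ 24 = 31278 full seconds, remainder 7 frames.
31278 s = 8 h 41 min 18 s.
Timecode: 08:41:18:07.

08:41:18:07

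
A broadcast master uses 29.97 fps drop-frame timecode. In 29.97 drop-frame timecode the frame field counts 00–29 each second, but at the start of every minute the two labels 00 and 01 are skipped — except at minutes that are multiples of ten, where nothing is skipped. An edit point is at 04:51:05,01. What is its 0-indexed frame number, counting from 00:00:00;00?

523427

As if non-drop at 30 labels/s: (4 × 3600 + 51 × 60 + 5) × 30 + 1 = 523951.
Minute boundaries passed: 291; those not divisible by 10: 291 − 29 = 262; dropped labels = 2 × 262 = 524.
Actual frame index = 523951 − 524 = 523427.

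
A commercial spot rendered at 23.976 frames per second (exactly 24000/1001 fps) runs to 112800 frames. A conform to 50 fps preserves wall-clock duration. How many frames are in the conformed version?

Target frames = source frames × (target rate / source rate) = 112800 × (50)/(24000/1001) = 112800 × 1001/480 = 235235.

235235 frames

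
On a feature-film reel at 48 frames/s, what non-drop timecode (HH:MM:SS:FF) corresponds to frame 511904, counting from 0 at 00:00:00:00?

511904 ÷ 48 = 10664 full seconds, remainder 32 frames.
10664 s = 2 h 57 min 44 s.
Timecode: 02:57:44:32.

02:57:44:32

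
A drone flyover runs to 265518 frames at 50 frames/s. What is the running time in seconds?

Running time = 265518 / (50) = 5310.36 s.

5310.36 seconds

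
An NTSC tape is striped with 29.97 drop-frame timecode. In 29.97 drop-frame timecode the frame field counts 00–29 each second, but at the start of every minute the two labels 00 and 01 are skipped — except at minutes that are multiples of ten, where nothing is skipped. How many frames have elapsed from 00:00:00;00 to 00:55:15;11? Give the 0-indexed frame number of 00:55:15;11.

99361

Complete 10-minute blocks: 5, each 17982 frames → 89910.
Remaining 5 whole minutes in the current block: 1800 + 4 × 1798 = 8992 frames.
Within the current minute: 15 × 30 + 11 − 2 = 459 (labels ;00/;01 skipped at this minute). Total = 89910 + 8992 + 459 = 99361.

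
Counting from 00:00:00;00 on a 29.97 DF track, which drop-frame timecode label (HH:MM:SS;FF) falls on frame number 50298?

00:27:58;08

Each 10-minute DF block holds 10 × 60 × 30 − 9 × 2 = 17982 frames. 50298 ÷ 17982 → 2 full blocks, remainder 14334.
Within the partial block the first minute is 1800 frames and each further minute 1798, so 7 further minute boundaries passed. Total skipped labels = 18 × 2 + 2 × 7 = 50.
Non-drop label index = 50298 + 50 = 50348; at 30 labels/s that is 00:27:58:08, i.e. DF 00:27:58;08.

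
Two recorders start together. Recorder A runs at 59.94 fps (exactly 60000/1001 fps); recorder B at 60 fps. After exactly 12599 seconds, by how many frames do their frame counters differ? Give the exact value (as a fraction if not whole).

755940/1001 frames

A emits 60000/1001 × 12599 = 755940000/1001 frames; B emits 60 × 12599 = 755940.
Difference = 755940/1001 frames (≈ 755.1848); B is ahead of A.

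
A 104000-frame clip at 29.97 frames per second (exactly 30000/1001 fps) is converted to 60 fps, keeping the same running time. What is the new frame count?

208208 frames

Target frames = source frames × (target rate / source rate) = 104000 × (60)/(30000/1001) = 104000 × 1001/500 = 208208.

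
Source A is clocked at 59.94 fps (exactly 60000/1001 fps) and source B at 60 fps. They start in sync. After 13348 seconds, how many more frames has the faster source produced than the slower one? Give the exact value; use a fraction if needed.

A emits 60000/1001 × 13348 = 800880000/1001 frames; B emits 60 × 13348 = 800880.
Difference = 800880/1001 frames (≈ 800.0799); B is ahead of A.

800880/1001 frames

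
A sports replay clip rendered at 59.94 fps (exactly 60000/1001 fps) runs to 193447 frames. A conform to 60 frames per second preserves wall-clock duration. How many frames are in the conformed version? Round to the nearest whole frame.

193640 frames

Frames at target rate = 193447 × (60) / (60000/1001) = 193640447/1000 ≈ 193640.447.
Nearest whole frame: 193640.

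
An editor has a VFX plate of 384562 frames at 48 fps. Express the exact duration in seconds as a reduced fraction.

Running time = 384562 ÷ (48) = 384562 × 1/48 = 192281/24 s.

192281/24 seconds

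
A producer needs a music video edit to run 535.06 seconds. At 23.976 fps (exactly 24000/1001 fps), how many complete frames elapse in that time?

Frames = 535.06 × 24000/1001 = 12841440/1001 ≈ 12828.6114.
Complete frames: 12828.

12828 frames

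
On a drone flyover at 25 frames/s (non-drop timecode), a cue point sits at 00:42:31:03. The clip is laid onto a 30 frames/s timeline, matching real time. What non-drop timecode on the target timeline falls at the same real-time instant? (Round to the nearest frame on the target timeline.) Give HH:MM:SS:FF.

Source frame index: (0×3600 + 42×60 + 31) × 25 + 3 = 63778.
Real time: 63778 / (25) = 63778/25 s.
Target frame: (63778/25) × (30) = 382668/5 ≈ 76533.600 → 76534.
At 30 labels/s: frame 76534 → 00:42:31:04.

00:42:31:04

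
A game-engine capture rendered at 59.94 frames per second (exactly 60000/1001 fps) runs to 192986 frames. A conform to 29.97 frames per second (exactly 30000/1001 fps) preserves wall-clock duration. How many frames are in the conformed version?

96493 frames

Target frames = source frames × (target rate / source rate) = 192986 × (30000/1001)/(60000/1001) = 192986 × 1/2 = 96493.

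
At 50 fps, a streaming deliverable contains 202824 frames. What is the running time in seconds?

Running time = 202824 / (50) = 4056.48 s.

4056.48 seconds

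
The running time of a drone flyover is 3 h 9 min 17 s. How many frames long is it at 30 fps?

340710 frames

3 h 9 min 17 s = 11357 s.
Frames = 11357 × 30 = 340710.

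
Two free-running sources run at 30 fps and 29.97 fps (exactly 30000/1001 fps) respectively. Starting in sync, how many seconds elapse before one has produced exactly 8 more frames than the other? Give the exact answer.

4004/15 seconds

The gap grows by |30000/1001 − 30| = 30/1001 frames per second.
Time for a 8-frame gap: 8 ÷ (30/1001) = 4004/15 s.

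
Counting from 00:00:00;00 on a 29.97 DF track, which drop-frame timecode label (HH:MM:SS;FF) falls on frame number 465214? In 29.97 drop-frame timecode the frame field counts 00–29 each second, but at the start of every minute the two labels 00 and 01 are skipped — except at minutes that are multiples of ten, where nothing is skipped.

04:18:42;20

Ten DF minutes hold 17982 frames, so frame 465214 lies in block 25 (frames 449550–467531) with 15664 frames into that block.
The block's first minute is 1800 frames and the rest 1798 each; 15664 frames reaches minute 8, so 25 × 18 + 8 × 2 = 466 labels have been skipped so far.
Adding those back, label number 465214 + 466 = 465680 at 30 labels/s is 15522 s + 20 f = 4 h 18 min 42 s frame 20, i.e. 04:18:42;20.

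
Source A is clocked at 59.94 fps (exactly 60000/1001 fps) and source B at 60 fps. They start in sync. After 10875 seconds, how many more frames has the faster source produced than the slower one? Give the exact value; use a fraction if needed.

652500/1001 frames

A emits 60000/1001 × 10875 = 652500000/1001 frames; B emits 60 × 10875 = 652500.
Difference = 652500/1001 frames (≈ 651.8482); B is ahead of A.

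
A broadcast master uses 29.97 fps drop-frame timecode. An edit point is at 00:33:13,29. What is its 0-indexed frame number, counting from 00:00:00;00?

59759

Complete 10-minute blocks: 3, each 17982 frames → 53946.
Remaining 3 whole minutes in the current block: 1800 + 2 × 1798 = 5396 frames.
Within the current minute: 13 × 30 + 29 − 2 = 417 (labels ;00/;01 skipped at this minute). Total = 53946 + 5396 + 417 = 59759.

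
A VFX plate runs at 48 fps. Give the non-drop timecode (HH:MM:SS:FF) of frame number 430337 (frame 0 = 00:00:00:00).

02:29:25:17

430337 ÷ 48 = 8965 full seconds, remainder 17 frames.
8965 s = 2 h 29 min 25 s.
Timecode: 02:29:25:17.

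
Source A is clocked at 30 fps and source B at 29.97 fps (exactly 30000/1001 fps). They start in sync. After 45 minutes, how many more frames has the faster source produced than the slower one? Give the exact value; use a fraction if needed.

45 min = 2700 s.
A emits 30 × 2700 = 81000 frames; B emits 30000/1001 × 2700 = 81000000/1001.
Difference = 81000/1001 frames (≈ 80.9191); B is behind A.

81000/1001 frames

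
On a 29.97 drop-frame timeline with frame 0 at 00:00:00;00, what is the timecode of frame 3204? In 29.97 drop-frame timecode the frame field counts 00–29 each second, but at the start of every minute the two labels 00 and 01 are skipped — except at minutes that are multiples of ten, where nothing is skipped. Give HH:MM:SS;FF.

Each 10-minute DF block holds 10 × 60 × 30 − 9 × 2 = 17982 frames. 3204 ÷ 17982 → 0 full blocks, remainder 3204.
Within the partial block the first minute is 1800 frames and each further minute 1798, so 1 further minute boundary passed. Total skipped labels = 18 × 0 + 2 × 1 = 2.
Non-drop label index = 3204 + 2 = 3206; at 30 labels/s that is 00:01:46:26, i.e. DF 00:01:46;26.

00:01:46;26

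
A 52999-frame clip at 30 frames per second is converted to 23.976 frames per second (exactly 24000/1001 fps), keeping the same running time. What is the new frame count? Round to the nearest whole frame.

Frames at target rate = 52999 × (24000/1001) / (30) = 42399200/1001 ≈ 42356.843.
Nearest whole frame: 42357.

42357 frames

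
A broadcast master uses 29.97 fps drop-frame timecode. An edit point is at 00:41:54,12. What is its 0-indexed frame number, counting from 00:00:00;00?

As if non-drop at 30 labels/s: (0 × 3600 + 41 × 60 + 54) × 30 + 12 = 75432.
Minute boundaries passed: 41; those not divisible by 10: 41 − 4 = 37; dropped labels = 2 × 37 = 74.
Actual frame index = 75432 − 74 = 75358.

75358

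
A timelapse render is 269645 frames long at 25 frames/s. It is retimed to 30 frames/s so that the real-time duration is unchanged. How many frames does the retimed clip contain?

Target frames = source frames × (target rate / source rate) = 269645 × (30)/(25) = 269645 × 6/5 = 323574.

323574 frames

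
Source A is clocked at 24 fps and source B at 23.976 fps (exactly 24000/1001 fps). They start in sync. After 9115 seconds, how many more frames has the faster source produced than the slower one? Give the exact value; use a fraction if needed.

A emits 24 × 9115 = 218760 frames; B emits 24000/1001 × 9115 = 218760000/1001.
Difference = 218760/1001 frames (≈ 218.5415); B is behind A.

218760/1001 frames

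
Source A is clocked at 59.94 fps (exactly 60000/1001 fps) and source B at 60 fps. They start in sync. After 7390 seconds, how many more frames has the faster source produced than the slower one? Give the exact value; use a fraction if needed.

A emits 60000/1001 × 7390 = 443400000/1001 frames; B emits 60 × 7390 = 443400.
Difference = 443400/1001 frames (≈ 442.9570); B is ahead of A.

443400/1001 frames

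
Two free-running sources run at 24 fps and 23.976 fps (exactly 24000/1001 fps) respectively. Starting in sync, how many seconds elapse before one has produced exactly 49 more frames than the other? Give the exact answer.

The gap grows by |24000/1001 − 24| = 24/1001 frames per second.
Time for a 49-frame gap: 49 ÷ (24/1001) = 49049/24 s.

49049/24 seconds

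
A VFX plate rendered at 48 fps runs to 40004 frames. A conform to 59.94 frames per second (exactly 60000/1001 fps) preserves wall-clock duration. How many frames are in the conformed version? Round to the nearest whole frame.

Frames at target rate = 40004 × (60000/1001) / (48) = 50005000/1001 ≈ 49955.045.
Nearest whole frame: 49955.

49955 frames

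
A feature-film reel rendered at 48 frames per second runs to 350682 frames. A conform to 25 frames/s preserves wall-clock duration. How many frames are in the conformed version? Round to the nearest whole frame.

182647 frames

Frames at target rate = 350682 × (25) / (48) = 1461175/8 ≈ 182646.875.
Nearest whole frame: 182647.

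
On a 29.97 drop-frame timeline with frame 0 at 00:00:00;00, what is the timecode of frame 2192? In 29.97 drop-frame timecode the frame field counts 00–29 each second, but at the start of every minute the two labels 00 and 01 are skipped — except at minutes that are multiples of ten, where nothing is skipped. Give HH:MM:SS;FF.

Each 10-minute DF block holds 10 × 60 × 30 − 9 × 2 = 17982 frames. 2192 ÷ 17982 → 0 full blocks, remainder 2192.
Within the partial block the first minute is 1800 frames and each further minute 1798, so 1 further minute boundary passed. Total skipped labels = 18 × 0 + 2 × 1 = 2.
Non-drop label index = 2192 + 2 = 2194; at 30 labels/s that is 00:01:13:04, i.e. DF 00:01:13;04.

00:01:13;04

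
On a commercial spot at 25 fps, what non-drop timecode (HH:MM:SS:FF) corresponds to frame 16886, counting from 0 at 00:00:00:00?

00:11:15:11

16886 ÷ 25 = 675 full seconds, remainder 11 frames.
675 s = 0 h 11 min 15 s.
Timecode: 00:11:15:11.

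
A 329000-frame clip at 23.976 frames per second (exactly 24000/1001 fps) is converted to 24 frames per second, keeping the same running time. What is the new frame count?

Target frames = source frames × (target rate / source rate) = 329000 × (24)/(24000/1001) = 329000 × 1001/1000 = 329329.

329329 frames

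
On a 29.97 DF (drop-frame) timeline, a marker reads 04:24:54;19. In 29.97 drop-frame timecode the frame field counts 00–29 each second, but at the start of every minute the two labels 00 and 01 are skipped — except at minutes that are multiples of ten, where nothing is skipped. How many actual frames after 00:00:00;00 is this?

476363

Complete 10-minute blocks: 26, each 17982 frames → 467532.
Remaining 4 whole minutes in the current block: 1800 + 3 × 1798 = 7194 frames.
Within the current minute: 54 × 30 + 19 − 2 = 1637 (labels ;00/;01 skipped at this minute). Total = 467532 + 7194 + 1637 = 476363.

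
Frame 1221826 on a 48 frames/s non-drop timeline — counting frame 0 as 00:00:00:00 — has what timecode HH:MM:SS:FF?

07:04:14:34

1221826 ÷ 48 = 25454 full seconds, remainder 34 frames.
25454 s = 7 h 4 min 14 s.
Timecode: 07:04:14:34.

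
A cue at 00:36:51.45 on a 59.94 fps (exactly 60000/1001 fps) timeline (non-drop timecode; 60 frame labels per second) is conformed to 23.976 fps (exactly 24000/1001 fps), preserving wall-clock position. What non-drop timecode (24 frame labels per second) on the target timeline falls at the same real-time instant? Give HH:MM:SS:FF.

00:36:51:18

Source frame index: (0×3600 + 36×60 + 51) × 60 + 45 = 132705.
Real time: 132705 / (60000/1001) = 8855847/4000 s.
Target frame: (8855847/4000) × (24000/1001) = 53082.
At 24 labels/s: frame 53082 → 00:36:51:18.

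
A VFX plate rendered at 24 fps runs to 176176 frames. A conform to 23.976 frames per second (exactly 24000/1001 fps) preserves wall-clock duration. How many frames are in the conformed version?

176000 frames

Target frames = source frames × (target rate / source rate) = 176176 × (24000/1001)/(24) = 176176 × 1000/1001 = 176000.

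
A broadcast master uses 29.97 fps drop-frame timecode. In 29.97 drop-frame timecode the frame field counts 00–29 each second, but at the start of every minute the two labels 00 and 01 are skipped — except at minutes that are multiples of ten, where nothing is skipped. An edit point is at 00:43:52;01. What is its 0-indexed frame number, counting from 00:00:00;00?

78883

As if non-drop at 30 labels/s: (0 × 3600 + 43 × 60 + 52) × 30 + 1 = 78961.
Minute boundaries passed: 43; those not divisible by 10: 43 − 4 = 39; dropped labels = 2 × 39 = 78.
Actual frame index = 78961 − 78 = 78883.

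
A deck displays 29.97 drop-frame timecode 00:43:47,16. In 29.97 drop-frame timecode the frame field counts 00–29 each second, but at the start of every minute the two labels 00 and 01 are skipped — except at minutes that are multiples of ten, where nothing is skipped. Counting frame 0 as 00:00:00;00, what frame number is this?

78748

As if non-drop at 30 labels/s: (0 × 3600 + 43 × 60 + 47) × 30 + 16 = 78826.
Minute boundaries passed: 43; those not divisible by 10: 43 − 4 = 39; dropped labels = 2 × 39 = 78.
Actual frame index = 78826 − 78 = 78748.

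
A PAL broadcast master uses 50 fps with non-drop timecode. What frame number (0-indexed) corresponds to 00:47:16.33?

Total seconds to the label: (0 × 3600 + 47 × 60 + 16) = 2836.
Frame index = 2836 × 50 + 33 = 141833.

frame 141833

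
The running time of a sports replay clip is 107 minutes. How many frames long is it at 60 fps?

107 min = 6420 s.
Frames = 6420 × 60 = 385200.

385200 frames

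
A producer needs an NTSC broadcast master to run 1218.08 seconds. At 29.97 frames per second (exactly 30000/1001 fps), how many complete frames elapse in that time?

36505 frames

Frames = 1218.08 × 30000/1001 = 36542400/1001 ≈ 36505.8941.
Complete frames: 36505.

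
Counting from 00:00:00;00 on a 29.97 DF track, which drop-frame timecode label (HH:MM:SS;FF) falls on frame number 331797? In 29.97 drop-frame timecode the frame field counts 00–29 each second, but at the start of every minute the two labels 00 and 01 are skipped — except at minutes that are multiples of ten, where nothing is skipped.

Each 10-minute DF block holds 10 × 60 × 30 − 9 × 2 = 17982 frames. 331797 ÷ 17982 → 18 full blocks, remainder 8121.
Within the partial block the first minute is 1800 frames and each further minute 1798, so 4 further minute boundaries passed. Total skipped labels = 18 × 18 + 2 × 4 = 332.
Non-drop label index = 331797 + 332 = 332129; at 30 labels/s that is 03:04:30:29, i.e. DF 03:04:30;29.

03:04:30;29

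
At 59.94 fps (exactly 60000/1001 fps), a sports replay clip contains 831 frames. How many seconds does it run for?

13.86385 seconds

Running time = 831 / (60000/1001) = 13.86385 s.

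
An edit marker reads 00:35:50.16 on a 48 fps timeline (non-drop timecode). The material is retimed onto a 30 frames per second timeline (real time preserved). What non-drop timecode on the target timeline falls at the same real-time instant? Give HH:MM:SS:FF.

Source frame index: (0×3600 + 35×60 + 50) × 48 + 16 = 103216.
Real time: 103216 / (48) = 6451/3 s.
Target frame: (6451/3) × (30) = 64510.
At 30 labels/s: frame 64510 → 00:35:50:10.

00:35:50:10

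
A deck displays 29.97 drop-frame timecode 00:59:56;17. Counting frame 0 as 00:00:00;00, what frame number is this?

Complete 10-minute blocks: 5, each 17982 frames → 89910.
Remaining 9 whole minutes in the current block: 1800 + 8 × 1798 = 16184 frames.
Within the current minute: 56 × 30 + 17 − 2 = 1695 (labels ;00/;01 skipped at this minute). Total = 89910 + 16184 + 1695 = 107789.

107789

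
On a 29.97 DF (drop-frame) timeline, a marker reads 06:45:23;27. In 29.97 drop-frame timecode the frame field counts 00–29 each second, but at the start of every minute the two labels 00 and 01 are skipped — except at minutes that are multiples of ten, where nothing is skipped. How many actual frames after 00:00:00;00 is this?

Complete 10-minute blocks: 40, each 17982 frames → 719280.
Remaining 5 whole minutes in the current block: 1800 + 4 × 1798 = 8992 frames.
Within the current minute: 23 × 30 + 27 − 2 = 715 (labels ;00/;01 skipped at this minute). Total = 719280 + 8992 + 715 = 728987.

728987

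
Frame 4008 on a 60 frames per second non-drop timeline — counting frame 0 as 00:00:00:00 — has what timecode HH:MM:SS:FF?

00:01:06:48

4008 ÷ 60 = 66 full seconds, remainder 48 frames.
66 s = 0 h 1 min 6 s.
Timecode: 00:01:06:48.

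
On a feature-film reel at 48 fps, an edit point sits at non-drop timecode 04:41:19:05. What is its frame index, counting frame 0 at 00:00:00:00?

Total seconds to the label: (4 × 3600 + 41 × 60 + 19) = 16879.
Frame index = 16879 × 48 + 5 = 810197.

frame 810197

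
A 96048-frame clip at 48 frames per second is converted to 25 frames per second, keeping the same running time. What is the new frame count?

50025 frames

Target frames = source frames × (target rate / source rate) = 96048 × (25)/(48) = 96048 × 25/48 = 50025.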